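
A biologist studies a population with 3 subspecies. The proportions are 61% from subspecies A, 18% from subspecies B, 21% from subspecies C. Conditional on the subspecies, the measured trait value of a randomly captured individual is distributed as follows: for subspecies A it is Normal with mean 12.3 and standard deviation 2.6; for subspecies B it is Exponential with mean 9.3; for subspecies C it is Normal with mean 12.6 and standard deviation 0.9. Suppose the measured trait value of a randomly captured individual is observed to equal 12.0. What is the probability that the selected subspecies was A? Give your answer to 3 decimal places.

Likelihoods f(12.0 | ·): A: 0.152421; B: 0.0295895; C: 0.354942.
Posterior ∝ prior × likelihood. Numerator for A: 0.61·0.152421 = 0.092977.
Normalizing constant: 0.61·0.152421 + 0.18·0.0295895 + 0.21·0.354942 = 0.172841.
P(A | observation) = 0.092977 / 0.172841 = 0.537934.

0.538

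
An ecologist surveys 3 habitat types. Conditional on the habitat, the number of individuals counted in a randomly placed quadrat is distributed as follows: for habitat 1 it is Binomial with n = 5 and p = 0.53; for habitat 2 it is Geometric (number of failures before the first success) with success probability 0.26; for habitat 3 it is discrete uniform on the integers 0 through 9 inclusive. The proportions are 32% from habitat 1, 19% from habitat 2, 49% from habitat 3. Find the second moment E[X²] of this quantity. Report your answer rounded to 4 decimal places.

For each component E[X²] = Var + (mean)², giving 1: 8.268; 2: 19.0473; 3: 28.5.
Overall E[X²] = 0.32·8.268 + 0.19·19.0473 + 0.49·28.5 = 20.2298.

20.2298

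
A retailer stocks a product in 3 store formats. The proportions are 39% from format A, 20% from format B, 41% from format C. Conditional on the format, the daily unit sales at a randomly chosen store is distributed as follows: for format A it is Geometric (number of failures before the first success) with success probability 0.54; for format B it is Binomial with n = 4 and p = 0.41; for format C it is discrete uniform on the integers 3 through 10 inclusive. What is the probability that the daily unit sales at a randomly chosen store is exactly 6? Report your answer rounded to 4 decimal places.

Conditional on each format, P(X = 6): A: 0.00511612; B: 0; C: 0.125.
By total probability, P(X = 6) = 0.39·0.00511612 + 0.2·0 + 0.41·0.125 = 0.0532453.

0.0532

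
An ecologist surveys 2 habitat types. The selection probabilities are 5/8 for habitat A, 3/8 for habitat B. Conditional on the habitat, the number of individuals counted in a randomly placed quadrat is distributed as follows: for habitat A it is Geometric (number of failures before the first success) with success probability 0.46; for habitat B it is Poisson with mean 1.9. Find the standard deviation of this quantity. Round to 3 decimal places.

1.559

Per component, A: μ=1.17391, E[X²]=3.93006; B: μ=1.9, E[X²]=5.51.
E[X] = 0.625·1.17391 + 0.375·1.9 = 1.4462.
E[X²] = 0.625·3.93006 + 0.375·5.51 = 4.52254.
Var(X) = E[X²] − (E[X])² = 4.52254 − 2.09148 = 2.43105.
SD(X) = √2.43105 = 1.55918.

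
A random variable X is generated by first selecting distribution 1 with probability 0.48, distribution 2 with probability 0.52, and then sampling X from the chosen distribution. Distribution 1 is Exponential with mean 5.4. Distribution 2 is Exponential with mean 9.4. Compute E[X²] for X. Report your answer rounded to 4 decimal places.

119.8880

For each component E[X²] = Var + (mean)², giving 1: 58.32; 2: 176.72.
Overall E[X²] = 0.48·58.32 + 0.52·176.72 = 119.888.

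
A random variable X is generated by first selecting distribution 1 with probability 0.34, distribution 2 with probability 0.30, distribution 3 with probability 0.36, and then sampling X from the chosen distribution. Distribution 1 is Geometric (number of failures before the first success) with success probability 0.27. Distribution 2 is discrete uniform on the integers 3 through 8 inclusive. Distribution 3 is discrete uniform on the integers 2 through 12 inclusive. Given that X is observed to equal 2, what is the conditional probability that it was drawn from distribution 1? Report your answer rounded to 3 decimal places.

0.599

Likelihoods P(X=2 | ·): 1: 0.143883; 2: 0; 3: 0.0909091.
Posterior ∝ prior × likelihood. Numerator for 1: 0.34·0.143883 = 0.0489202.
Normalizing constant: 0.34·0.143883 + 0.3·0 + 0.36·0.0909091 = 0.0816475.
P(1 | observation) = 0.0489202 / 0.0816475 = 0.599164.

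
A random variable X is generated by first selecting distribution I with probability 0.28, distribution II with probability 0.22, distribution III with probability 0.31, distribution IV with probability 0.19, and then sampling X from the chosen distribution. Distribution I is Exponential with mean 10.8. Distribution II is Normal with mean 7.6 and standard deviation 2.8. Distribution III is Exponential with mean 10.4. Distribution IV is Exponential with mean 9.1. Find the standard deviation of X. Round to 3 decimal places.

Per component, I: μ=10.8, E[X²]=233.28; II: μ=7.6, E[X²]=65.6; III: μ=10.4, E[X²]=216.32; IV: μ=9.1, E[X²]=165.62.
E[X] = 0.28·10.8 + 0.22·7.6 + 0.31·10.4 + 0.19·9.1 = 9.649.
E[X²] = 0.28·233.28 + 0.22·65.6 + 0.31·216.32 + 0.19·165.62 = 178.277.
Var(X) = E[X²] − (E[X])² = 178.277 − 93.1032 = 85.1742.
SD(X) = √85.1742 = 9.22899.

9.229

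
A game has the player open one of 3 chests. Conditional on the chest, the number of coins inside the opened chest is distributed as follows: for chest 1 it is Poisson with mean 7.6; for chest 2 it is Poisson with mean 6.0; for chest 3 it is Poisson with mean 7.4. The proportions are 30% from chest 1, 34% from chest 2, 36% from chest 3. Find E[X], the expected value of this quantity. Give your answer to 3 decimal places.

Component means — 1: 7.6; 2: 6; 3: 7.4.
E[X] = 0.3·7.6 + 0.34·6 + 0.36·7.4 = 6.984.

6.984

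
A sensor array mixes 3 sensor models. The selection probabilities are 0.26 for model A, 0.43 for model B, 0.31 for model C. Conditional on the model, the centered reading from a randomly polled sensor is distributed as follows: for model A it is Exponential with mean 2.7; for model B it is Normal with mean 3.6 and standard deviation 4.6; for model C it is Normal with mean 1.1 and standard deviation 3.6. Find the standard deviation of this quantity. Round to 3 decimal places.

Per component, A: μ=2.7, E[X²]=14.58; B: μ=3.6, E[X²]=34.12; C: μ=1.1, E[X²]=14.17.
E[X] = 0.26·2.7 + 0.43·3.6 + 0.31·1.1 = 2.591.
E[X²] = 0.26·14.58 + 0.43·34.12 + 0.31·14.17 = 22.8551.
Var(X) = E[X²] − (E[X])² = 22.8551 − 6.71328 = 16.1418.
SD(X) = √16.1418 = 4.01769.

4.018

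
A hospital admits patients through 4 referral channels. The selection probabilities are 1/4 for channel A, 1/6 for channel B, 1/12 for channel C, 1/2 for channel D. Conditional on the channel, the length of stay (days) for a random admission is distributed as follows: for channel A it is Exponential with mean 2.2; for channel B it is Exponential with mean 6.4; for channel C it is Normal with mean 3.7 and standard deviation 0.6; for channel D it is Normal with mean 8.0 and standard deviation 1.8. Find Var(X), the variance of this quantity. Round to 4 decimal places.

15.7585

Per component, A: μ=2.2, E[X²]=9.68; B: μ=6.4, E[X²]=81.92; C: μ=3.7, E[X²]=14.05; D: μ=8, E[X²]=67.24.
E[X] = 0.25·2.2 + 0.166667·6.4 + 0.0833333·3.7 + 0.5·8 = 5.925.
E[X²] = 0.25·9.68 + 0.166667·81.92 + 0.0833333·14.05 + 0.5·67.24 = 50.8642.
Var(X) = E[X²] − (E[X])² = 50.8642 − 35.1056 = 15.7585.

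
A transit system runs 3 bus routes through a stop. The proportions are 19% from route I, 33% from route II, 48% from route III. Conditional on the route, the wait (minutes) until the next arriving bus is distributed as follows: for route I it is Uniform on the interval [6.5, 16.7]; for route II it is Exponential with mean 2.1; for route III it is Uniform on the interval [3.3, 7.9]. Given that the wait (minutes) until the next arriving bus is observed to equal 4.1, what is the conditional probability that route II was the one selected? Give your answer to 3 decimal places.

Likelihoods f(4.1 | ·): I: 0; II: 0.0675884; III: 0.217391.
Posterior ∝ prior × likelihood. Numerator for II: 0.33·0.0675884 = 0.0223042.
Normalizing constant: 0.19·0 + 0.33·0.0675884 + 0.48·0.217391 = 0.126652.
P(II | observation) = 0.0223042 / 0.126652 = 0.176106.

0.176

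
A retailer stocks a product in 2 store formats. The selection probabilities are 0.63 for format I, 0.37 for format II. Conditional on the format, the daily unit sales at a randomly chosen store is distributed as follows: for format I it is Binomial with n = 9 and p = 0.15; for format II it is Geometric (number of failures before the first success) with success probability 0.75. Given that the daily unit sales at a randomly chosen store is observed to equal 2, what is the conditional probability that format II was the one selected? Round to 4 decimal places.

Likelihoods P(X=2 | ·): I: 0.259667; II: 0.046875.
Posterior ∝ prior × likelihood. Numerator for II: 0.37·0.046875 = 0.0173437.
Normalizing constant: 0.63·0.259667 + 0.37·0.046875 = 0.180934.
P(II | observation) = 0.0173437 / 0.180934 = 0.0958567.

0.0959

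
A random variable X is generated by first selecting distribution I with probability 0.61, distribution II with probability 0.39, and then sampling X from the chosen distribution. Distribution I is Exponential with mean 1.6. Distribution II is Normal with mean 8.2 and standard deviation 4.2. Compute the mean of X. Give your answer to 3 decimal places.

Component means — I: 1.6; II: 8.2.
E[X] = 0.61·1.6 + 0.39·8.2 = 4.174.

4.174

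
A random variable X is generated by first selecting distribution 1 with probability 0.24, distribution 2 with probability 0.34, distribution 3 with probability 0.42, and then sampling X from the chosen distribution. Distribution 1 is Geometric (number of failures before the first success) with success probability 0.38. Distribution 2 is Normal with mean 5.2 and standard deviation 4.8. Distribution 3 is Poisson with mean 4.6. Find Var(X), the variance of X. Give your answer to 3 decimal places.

Per component, 1: μ=1.63158, E[X²]=6.95568; 2: μ=5.2, E[X²]=50.08; 3: μ=4.6, E[X²]=25.76.
E[X] = 0.24·1.63158 + 0.34·5.2 + 0.42·4.6 = 4.09158.
E[X²] = 0.24·6.95568 + 0.34·50.08 + 0.42·25.76 = 29.5158.
Var(X) = E[X²] − (E[X])² = 29.5158 − 16.741 = 12.7747.

12.775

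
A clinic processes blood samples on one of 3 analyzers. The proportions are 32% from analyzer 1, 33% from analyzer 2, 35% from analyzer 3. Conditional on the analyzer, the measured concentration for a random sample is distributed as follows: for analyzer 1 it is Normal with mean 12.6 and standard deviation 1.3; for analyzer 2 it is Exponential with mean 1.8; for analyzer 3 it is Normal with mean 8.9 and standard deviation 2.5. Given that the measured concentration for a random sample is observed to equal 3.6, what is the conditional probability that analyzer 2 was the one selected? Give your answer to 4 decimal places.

0.8078

Likelihoods f(3.6 | ·): 1: 1.20038e-11; 2: 0.0751863; 3: 0.0168664.
Posterior ∝ prior × likelihood. Numerator for 2: 0.33·0.0751863 = 0.0248115.
Normalizing constant: 0.32·1.20038e-11 + 0.33·0.0751863 + 0.35·0.0168664 = 0.0307147.
P(2 | observation) = 0.0248115 / 0.0307147 = 0.807804.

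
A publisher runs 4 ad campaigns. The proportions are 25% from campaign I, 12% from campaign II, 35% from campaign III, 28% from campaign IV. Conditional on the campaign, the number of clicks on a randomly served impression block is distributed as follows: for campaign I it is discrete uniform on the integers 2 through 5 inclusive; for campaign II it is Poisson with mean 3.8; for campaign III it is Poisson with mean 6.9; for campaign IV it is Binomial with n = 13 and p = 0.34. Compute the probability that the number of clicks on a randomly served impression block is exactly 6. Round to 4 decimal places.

0.1046

Conditional on each campaign, P(X = 6): I: 0; II: 0.0935513; III: 0.151053; IV: 0.14461.
By total probability, P(X = 6) = 0.25·0 + 0.12·0.0935513 + 0.35·0.151053 + 0.28·0.14461 = 0.104586.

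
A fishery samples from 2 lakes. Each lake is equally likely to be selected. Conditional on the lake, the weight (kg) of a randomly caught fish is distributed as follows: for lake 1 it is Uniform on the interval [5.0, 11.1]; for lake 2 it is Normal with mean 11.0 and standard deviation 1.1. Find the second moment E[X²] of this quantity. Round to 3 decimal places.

For each component E[X²] = Var + (mean)², giving 1: 67.9033; 2: 122.21.
Overall E[X²] = 0.5·67.9033 + 0.5·122.21 = 95.0567.

95.057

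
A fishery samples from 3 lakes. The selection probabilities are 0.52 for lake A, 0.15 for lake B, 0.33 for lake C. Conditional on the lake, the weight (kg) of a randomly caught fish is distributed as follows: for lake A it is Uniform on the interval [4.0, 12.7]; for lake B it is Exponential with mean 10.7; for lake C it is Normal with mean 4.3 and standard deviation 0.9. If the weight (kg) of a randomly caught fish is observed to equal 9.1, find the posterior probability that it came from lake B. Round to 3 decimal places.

Likelihoods f(9.1 | ·): A: 0.114943; B: 0.0399267; C: 2.95145e-07.
Posterior ∝ prior × likelihood. Numerator for B: 0.15·0.0399267 = 0.005989.
Normalizing constant: 0.52·0.114943 + 0.15·0.0399267 + 0.33·2.95145e-07 = 0.0657592.
P(B | observation) = 0.005989 / 0.0657592 = 0.0910747.

0.091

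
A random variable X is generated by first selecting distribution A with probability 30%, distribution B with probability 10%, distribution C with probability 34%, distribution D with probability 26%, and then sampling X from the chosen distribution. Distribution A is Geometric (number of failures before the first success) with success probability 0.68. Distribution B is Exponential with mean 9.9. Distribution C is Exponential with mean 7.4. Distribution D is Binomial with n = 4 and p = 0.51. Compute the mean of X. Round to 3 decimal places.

Component means — A: 0.470588; B: 9.9; C: 7.4; D: 2.04.
E[X] = 0.3·0.470588 + 0.1·9.9 + 0.34·7.4 + 0.26·2.04 = 4.17758.

4.178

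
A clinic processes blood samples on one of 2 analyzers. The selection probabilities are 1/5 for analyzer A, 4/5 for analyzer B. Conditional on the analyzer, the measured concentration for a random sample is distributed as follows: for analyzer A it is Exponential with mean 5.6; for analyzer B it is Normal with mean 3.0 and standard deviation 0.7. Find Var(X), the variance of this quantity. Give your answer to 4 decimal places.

Per component, A: μ=5.6, E[X²]=62.72; B: μ=3, E[X²]=9.49.
E[X] = 0.2·5.6 + 0.8·3 = 3.52.
E[X²] = 0.2·62.72 + 0.8·9.49 = 20.136.
Var(X) = E[X²] − (E[X])² = 20.136 − 12.3904 = 7.7456.

7.7456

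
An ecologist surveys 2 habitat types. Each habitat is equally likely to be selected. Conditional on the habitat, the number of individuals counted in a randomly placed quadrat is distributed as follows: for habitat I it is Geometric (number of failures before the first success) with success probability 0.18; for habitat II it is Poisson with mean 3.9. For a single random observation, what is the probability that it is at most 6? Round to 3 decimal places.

Conditional on each habitat, P(X ≤ 6): I: 0.750715; II: 0.899483.
By total probability, P(X ≤ 6) = 0.5·0.750715 + 0.5·0.899483 = 0.825099.

0.825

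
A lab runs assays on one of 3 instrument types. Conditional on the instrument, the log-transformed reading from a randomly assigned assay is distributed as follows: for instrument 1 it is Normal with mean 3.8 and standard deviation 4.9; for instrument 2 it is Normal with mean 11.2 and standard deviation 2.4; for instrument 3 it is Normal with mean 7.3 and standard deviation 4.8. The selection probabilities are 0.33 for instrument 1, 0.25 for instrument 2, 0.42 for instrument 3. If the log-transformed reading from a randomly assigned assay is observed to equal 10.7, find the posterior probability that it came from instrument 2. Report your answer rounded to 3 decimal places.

Likelihoods f(10.7 | ·): 1: 0.0302084; 2: 0.162657; 3: 0.0646723.
Posterior ∝ prior × likelihood. Numerator for 2: 0.25·0.162657 = 0.0406644.
Normalizing constant: 0.33·0.0302084 + 0.25·0.162657 + 0.42·0.0646723 = 0.0777955.
P(2 | observation) = 0.0406644 / 0.0777955 = 0.522709.

0.523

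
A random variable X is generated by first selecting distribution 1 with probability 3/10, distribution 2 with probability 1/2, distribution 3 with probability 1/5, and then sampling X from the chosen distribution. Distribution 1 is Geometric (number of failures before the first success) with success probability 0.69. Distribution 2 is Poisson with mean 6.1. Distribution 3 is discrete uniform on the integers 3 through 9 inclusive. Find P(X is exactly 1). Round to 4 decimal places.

Conditional on each component, P(X = 1): 1: 0.2139; 2: 0.0136815; 3: 0.
By total probability, P(X = 1) = 0.3·0.2139 + 0.5·0.0136815 + 0.2·0 = 0.0710107.

0.0710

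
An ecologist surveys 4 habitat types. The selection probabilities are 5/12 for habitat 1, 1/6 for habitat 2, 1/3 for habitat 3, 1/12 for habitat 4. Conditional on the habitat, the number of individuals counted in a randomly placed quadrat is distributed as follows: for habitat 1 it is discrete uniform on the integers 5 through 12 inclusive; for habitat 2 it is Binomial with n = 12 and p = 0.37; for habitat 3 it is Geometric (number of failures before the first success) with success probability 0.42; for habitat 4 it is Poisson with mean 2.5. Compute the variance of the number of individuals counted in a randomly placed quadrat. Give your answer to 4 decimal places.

Per component, 1: μ=8.5, E[X²]=77.5; 2: μ=4.44, E[X²]=22.5108; 3: μ=1.38095, E[X²]=5.19501; 4: μ=2.5, E[X²]=8.75.
E[X] = 0.416667·8.5 + 0.166667·4.44 + 0.333333·1.38095 + 0.0833333·2.5 = 4.95032.
E[X²] = 0.416667·77.5 + 0.166667·22.5108 + 0.333333·5.19501 + 0.0833333·8.75 = 38.5043.
Var(X) = E[X²] − (E[X])² = 38.5043 − 24.5056 = 13.9987.

13.9987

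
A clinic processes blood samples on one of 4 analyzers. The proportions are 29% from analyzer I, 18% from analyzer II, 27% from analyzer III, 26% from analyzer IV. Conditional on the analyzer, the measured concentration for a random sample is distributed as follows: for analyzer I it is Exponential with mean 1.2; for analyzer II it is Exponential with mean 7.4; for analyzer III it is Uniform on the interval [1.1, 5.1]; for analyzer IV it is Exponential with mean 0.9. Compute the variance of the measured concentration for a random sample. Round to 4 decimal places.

16.3567

Per component, I: μ=1.2, E[X²]=2.88; II: μ=7.4, E[X²]=109.52; III: μ=3.1, E[X²]=10.9433; IV: μ=0.9, E[X²]=1.62.
E[X] = 0.29·1.2 + 0.18·7.4 + 0.27·3.1 + 0.26·0.9 = 2.751.
E[X²] = 0.29·2.88 + 0.18·109.52 + 0.27·10.9433 + 0.26·1.62 = 23.9247.
Var(X) = E[X²] − (E[X])² = 23.9247 − 7.568 = 16.3567.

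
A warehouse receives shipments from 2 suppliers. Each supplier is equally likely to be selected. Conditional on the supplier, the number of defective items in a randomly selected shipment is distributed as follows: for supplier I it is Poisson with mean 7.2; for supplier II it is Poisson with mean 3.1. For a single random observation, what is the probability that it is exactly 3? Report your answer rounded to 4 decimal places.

0.1351

Conditional on each supplier, P(X = 3): I: 0.0464436; II: 0.223677.
By total probability, P(X = 3) = 0.5·0.0464436 + 0.5·0.223677 = 0.13506.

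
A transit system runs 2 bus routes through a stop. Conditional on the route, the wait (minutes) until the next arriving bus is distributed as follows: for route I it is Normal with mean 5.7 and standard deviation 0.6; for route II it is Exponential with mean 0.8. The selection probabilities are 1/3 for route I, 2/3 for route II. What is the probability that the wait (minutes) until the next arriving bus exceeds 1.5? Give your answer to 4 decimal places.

Conditional on each route, P(X > 1.5): I: 1; II: 0.153355.
By total probability, P(X > 1.5) = 0.333333·1 + 0.666667·0.153355 = 0.43557.

0.4356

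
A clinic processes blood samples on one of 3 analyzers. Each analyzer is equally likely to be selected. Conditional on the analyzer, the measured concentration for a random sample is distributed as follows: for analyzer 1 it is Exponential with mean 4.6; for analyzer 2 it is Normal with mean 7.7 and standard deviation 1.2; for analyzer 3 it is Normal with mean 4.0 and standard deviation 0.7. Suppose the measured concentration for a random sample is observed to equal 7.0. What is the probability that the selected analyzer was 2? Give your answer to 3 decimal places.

Likelihoods f(7.0 | ·): 1: 0.0474634; 2: 0.280439; 3: 5.8532e-05.
Posterior ∝ prior × likelihood. Numerator for 2: 0.333333·0.280439 = 0.0934797.
Normalizing constant: 0.333333·0.0474634 + 0.333333·0.280439 + 0.333333·5.8532e-05 = 0.10932.
P(2 | observation) = 0.0934797 / 0.10932 = 0.855099.

0.855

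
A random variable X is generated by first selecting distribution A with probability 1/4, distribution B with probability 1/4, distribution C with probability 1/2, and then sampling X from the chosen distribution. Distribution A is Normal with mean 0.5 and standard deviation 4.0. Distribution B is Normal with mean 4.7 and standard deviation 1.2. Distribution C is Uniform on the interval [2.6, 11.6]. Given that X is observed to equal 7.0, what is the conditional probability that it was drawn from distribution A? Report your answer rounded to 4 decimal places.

Likelihoods f(7.0 | ·): A: 0.0266346; B: 0.0529681; C: 0.111111.
Posterior ∝ prior × likelihood. Numerator for A: 0.25·0.0266346 = 0.00665864.
Normalizing constant: 0.25·0.0266346 + 0.25·0.0529681 + 0.5·0.111111 = 0.0754562.
P(A | observation) = 0.00665864 / 0.0754562 = 0.0882451.

0.0882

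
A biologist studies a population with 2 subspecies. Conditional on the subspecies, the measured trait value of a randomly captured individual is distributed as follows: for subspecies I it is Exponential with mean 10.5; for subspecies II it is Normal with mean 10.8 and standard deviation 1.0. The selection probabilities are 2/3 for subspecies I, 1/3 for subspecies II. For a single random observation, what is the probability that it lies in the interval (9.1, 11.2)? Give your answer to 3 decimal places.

0.254

Conditional on each subspecies, P(9.1 < X < 11.2): I: 0.0761966; II: 0.610856.
By total probability, P(9.1 < X < 11.2) = 0.666667·0.0761966 + 0.333333·0.610856 = 0.254416.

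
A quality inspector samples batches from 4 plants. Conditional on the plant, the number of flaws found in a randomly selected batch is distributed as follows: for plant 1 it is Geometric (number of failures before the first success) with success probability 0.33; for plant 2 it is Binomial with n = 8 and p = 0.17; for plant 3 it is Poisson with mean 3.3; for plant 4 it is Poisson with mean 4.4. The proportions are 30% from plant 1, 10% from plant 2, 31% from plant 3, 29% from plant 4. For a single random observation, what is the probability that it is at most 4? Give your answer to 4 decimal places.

Conditional on each plant, P(X ≤ 4): 1: 0.864987; 2: 0.99496; 3: 0.76259; 4: 0.551184.
By total probability, P(X ≤ 4) = 0.3·0.864987 + 0.1·0.99496 + 0.31·0.76259 + 0.29·0.551184 = 0.755239.

0.7552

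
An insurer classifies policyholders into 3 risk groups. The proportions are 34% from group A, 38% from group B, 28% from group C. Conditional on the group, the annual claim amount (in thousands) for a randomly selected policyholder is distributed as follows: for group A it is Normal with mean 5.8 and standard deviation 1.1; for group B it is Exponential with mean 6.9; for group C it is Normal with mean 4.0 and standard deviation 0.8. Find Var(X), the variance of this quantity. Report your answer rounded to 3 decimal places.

Per component, A: μ=5.8, E[X²]=34.85; B: μ=6.9, E[X²]=95.22; C: μ=4, E[X²]=16.64.
E[X] = 0.34·5.8 + 0.38·6.9 + 0.28·4 = 5.714.
E[X²] = 0.34·34.85 + 0.38·95.22 + 0.28·16.64 = 52.6918.
Var(X) = E[X²] − (E[X])² = 52.6918 − 32.6498 = 20.042.

20.042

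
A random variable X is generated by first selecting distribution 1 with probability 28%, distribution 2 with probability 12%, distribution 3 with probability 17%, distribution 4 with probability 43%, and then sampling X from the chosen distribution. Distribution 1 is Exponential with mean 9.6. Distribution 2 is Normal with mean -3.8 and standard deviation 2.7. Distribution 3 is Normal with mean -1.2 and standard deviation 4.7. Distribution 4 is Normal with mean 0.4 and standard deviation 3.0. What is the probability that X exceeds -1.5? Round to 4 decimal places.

0.7098

Conditional on each component, P(X > -1.5): 1: 1; 2: 0.197148; 3: 0.525447; 4: 0.736742.
By total probability, P(X > -1.5) = 0.28·1 + 0.12·0.197148 + 0.17·0.525447 + 0.43·0.736742 = 0.709783.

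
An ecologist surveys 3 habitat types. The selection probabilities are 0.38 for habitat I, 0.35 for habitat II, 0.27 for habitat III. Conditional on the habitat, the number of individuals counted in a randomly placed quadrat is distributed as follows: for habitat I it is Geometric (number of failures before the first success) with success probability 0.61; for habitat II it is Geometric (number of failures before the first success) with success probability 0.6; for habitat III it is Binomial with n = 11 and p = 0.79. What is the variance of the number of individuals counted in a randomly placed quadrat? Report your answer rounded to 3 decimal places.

Per component, I: μ=0.639344, E[X²]=1.45687; II: μ=0.666667, E[X²]=1.55556; III: μ=8.69, E[X²]=77.341.
E[X] = 0.38·0.639344 + 0.35·0.666667 + 0.27·8.69 = 2.82258.
E[X²] = 0.38·1.45687 + 0.35·1.55556 + 0.27·77.341 = 21.9801.
Var(X) = E[X²] − (E[X])² = 21.9801 − 7.96698 = 14.0131.

14.013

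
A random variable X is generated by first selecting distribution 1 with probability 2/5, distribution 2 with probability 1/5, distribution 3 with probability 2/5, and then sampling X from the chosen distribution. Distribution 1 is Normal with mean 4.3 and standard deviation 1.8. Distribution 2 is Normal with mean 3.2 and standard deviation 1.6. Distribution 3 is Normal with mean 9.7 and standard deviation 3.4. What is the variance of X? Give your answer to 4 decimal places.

Per component, 1: μ=4.3, E[X²]=21.73; 2: μ=3.2, E[X²]=12.8; 3: μ=9.7, E[X²]=105.65.
E[X] = 0.4·4.3 + 0.2·3.2 + 0.4·9.7 = 6.24.
E[X²] = 0.4·21.73 + 0.2·12.8 + 0.4·105.65 = 53.512.
Var(X) = E[X²] − (E[X])² = 53.512 − 38.9376 = 14.5744.

14.5744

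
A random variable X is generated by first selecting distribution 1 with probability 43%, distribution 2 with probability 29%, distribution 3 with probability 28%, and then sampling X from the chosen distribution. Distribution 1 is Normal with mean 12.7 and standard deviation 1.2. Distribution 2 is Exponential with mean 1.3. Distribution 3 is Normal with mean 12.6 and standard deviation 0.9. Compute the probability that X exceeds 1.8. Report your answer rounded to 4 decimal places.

Conditional on each component, P(X > 1.8): 1: 1; 2: 0.25042; 3: 1.
By total probability, P(X > 1.8) = 0.43·1 + 0.29·0.25042 + 0.28·1 = 0.782622.

0.7826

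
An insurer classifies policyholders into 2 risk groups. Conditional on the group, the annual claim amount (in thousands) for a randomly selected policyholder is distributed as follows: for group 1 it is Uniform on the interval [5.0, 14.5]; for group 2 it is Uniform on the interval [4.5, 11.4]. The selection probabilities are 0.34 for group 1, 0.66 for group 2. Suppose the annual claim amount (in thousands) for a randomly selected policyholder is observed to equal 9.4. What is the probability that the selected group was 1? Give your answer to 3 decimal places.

0.272

Likelihoods f(9.4 | ·): 1: 0.105263; 2: 0.144928.
Posterior ∝ prior × likelihood. Numerator for 1: 0.34·0.105263 = 0.0357895.
Normalizing constant: 0.34·0.105263 + 0.66·0.144928 = 0.131442.
P(1 | observation) = 0.0357895 / 0.131442 = 0.272284.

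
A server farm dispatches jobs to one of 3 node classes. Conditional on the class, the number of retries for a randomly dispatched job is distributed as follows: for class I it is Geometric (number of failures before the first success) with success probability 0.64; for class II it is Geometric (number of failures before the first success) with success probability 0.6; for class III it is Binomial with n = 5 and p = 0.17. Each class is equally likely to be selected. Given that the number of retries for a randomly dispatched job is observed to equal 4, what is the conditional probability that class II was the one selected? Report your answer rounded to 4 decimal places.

0.5193

Likelihoods P(X=4 | ·): I: 0.0107495; II: 0.01536; III: 0.00346612.
Posterior ∝ prior × likelihood. Numerator for II: 0.333333·0.01536 = 0.00512.
Normalizing constant: 0.333333·0.0107495 + 0.333333·0.01536 + 0.333333·0.00346612 = 0.00985855.
P(II | observation) = 0.00512 / 0.00985855 = 0.519346.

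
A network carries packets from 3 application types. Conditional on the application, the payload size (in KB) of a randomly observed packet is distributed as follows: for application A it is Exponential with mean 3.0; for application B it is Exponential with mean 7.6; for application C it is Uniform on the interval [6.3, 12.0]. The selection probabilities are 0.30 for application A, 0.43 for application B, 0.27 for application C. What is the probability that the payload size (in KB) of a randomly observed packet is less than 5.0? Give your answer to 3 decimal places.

Conditional on each application, P(X < 5.0): A: 0.811124; B: 0.482059; C: 0.
By total probability, P(X < 5.0) = 0.3·0.811124 + 0.43·0.482059 + 0.27·0 = 0.450623.

0.451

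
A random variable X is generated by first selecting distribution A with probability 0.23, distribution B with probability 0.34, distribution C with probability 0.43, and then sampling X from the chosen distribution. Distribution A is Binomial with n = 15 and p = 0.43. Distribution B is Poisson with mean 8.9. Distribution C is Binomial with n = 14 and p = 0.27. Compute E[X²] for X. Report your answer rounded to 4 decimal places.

For each component E[X²] = Var + (mean)², giving A: 45.279; B: 88.11; C: 17.0478.
Overall E[X²] = 0.23·45.279 + 0.34·88.11 + 0.43·17.0478 = 47.7021.

47.7021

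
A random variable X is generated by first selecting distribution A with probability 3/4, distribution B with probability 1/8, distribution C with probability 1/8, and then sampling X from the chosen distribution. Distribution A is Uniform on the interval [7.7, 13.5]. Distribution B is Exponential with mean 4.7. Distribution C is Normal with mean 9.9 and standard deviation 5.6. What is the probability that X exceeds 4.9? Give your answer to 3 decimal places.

0.896

Conditional on each component, P(X > 4.9): A: 1; B: 0.352553; C: 0.814033.
By total probability, P(X > 4.9) = 0.75·1 + 0.125·0.352553 + 0.125·0.814033 = 0.895823.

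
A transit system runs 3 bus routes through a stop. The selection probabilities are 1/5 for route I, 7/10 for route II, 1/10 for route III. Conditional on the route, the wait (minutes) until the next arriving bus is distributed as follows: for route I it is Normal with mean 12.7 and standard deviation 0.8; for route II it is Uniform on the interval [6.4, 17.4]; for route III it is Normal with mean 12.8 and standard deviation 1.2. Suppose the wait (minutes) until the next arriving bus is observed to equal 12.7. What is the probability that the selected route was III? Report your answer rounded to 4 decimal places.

Likelihoods f(12.7 | ·): I: 0.498678; II: 0.0909091; III: 0.3313.
Posterior ∝ prior × likelihood. Numerator for III: 0.1·0.3313 = 0.03313.
Normalizing constant: 0.2·0.498678 + 0.7·0.0909091 + 0.1·0.3313 = 0.196502.
P(III | observation) = 0.03313 / 0.196502 = 0.168599.

0.1686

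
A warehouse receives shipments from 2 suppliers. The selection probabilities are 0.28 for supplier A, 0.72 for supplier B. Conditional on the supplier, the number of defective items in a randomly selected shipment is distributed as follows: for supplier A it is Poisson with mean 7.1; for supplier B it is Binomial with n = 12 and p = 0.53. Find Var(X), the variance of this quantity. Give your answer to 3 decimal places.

Per component, A: μ=7.1, E[X²]=57.51; B: μ=6.36, E[X²]=43.4388.
E[X] = 0.28·7.1 + 0.72·6.36 = 6.5672.
E[X²] = 0.28·57.51 + 0.72·43.4388 = 47.3787.
Var(X) = E[X²] − (E[X])² = 47.3787 − 43.1281 = 4.25062.

4.251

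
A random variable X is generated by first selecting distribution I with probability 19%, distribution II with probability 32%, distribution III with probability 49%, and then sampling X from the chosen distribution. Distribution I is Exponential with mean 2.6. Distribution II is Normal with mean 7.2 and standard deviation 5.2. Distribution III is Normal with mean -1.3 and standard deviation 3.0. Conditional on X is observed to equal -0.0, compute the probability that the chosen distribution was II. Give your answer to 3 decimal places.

Likelihoods f(-0.0 | ·): I: 0.384615; II: 0.0294172; III: 0.121064.
Posterior ∝ prior × likelihood. Numerator for II: 0.32·0.0294172 = 0.00941349.
Normalizing constant: 0.19·0.384615 + 0.32·0.0294172 + 0.49·0.121064 = 0.141812.
P(II | observation) = 0.00941349 / 0.141812 = 0.0663803.

0.066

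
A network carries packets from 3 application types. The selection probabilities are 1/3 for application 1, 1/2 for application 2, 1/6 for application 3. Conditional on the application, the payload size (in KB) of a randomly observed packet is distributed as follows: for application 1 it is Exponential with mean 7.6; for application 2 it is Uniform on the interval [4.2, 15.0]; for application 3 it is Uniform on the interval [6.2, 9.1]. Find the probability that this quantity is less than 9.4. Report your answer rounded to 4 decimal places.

Conditional on each application, P(X < 9.4): 1: 0.7097; 2: 0.481481; 3: 1.
By total probability, P(X < 9.4) = 0.333333·0.7097 + 0.5·0.481481 + 0.166667·1 = 0.643974.

0.6440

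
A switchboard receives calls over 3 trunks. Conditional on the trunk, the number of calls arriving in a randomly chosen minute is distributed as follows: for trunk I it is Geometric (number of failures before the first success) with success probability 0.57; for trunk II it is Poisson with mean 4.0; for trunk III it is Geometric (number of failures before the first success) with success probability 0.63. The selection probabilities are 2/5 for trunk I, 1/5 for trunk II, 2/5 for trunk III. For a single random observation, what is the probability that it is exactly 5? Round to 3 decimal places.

0.036

Conditional on each trunk, P(X = 5): I: 0.00837948; II: 0.156293; III: 0.00436867.
By total probability, P(X = 5) = 0.4·0.00837948 + 0.2·0.156293 + 0.4·0.00436867 = 0.036358.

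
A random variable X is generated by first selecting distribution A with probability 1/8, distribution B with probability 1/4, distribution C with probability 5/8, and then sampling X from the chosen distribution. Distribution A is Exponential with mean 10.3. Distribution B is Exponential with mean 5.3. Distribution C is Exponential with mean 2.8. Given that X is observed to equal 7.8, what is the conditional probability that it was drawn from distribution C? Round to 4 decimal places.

Likelihoods f(7.8 | ·): A: 0.0455281; B: 0.0433086; C: 0.0220304.
Posterior ∝ prior × likelihood. Numerator for C: 0.625·0.0220304 = 0.013769.
Normalizing constant: 0.125·0.0455281 + 0.25·0.0433086 + 0.625·0.0220304 = 0.0302871.
P(C | observation) = 0.013769 / 0.0302871 = 0.454615.

0.4546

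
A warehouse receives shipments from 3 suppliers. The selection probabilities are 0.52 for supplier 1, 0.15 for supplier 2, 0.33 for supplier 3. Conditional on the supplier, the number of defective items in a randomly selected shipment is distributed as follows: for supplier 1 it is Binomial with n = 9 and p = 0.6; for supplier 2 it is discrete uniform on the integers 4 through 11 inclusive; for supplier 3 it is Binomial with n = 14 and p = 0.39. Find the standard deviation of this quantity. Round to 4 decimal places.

1.8869

Per component, 1: μ=5.4, E[X²]=31.32; 2: μ=7.5, E[X²]=61.5; 3: μ=5.46, E[X²]=33.1422.
E[X] = 0.52·5.4 + 0.15·7.5 + 0.33·5.46 = 5.7348.
E[X²] = 0.52·31.32 + 0.15·61.5 + 0.33·33.1422 = 36.4483.
Var(X) = E[X²] − (E[X])² = 36.4483 − 32.8879 = 3.56039.
SD(X) = √3.56039 = 1.8869.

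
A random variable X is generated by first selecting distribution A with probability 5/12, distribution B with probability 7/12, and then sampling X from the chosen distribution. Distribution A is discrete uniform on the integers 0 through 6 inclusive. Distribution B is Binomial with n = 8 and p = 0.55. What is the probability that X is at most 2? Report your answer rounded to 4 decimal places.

Conditional on each component, P(X ≤ 2): A: 0.428571; B: 0.0884559.
By total probability, P(X ≤ 2) = 0.416667·0.428571 + 0.583333·0.0884559 = 0.230171.

0.2302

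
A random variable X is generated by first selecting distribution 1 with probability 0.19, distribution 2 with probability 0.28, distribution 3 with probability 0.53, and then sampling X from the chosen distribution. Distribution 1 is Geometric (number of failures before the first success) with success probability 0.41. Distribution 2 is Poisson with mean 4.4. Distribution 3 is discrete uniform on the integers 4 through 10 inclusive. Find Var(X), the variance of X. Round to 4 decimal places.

Per component, 1: μ=1.43902, E[X²]=5.58061; 2: μ=4.4, E[X²]=23.76; 3: μ=7, E[X²]=53.
E[X] = 0.19·1.43902 + 0.28·4.4 + 0.53·7 = 5.21541.
E[X²] = 0.19·5.58061 + 0.28·23.76 + 0.53·53 = 35.8031.
Var(X) = E[X²] − (E[X])² = 35.8031 − 27.2005 = 8.60257.

8.6026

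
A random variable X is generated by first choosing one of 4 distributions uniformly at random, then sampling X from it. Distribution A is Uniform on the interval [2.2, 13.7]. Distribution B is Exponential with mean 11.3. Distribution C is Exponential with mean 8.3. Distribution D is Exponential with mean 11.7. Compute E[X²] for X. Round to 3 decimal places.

For each component E[X²] = Var + (mean)², giving A: 74.2233; B: 255.38; C: 137.78; D: 273.78.
Overall E[X²] = 0.25·74.2233 + 0.25·255.38 + 0.25·137.78 + 0.25·273.78 = 185.291.

185.291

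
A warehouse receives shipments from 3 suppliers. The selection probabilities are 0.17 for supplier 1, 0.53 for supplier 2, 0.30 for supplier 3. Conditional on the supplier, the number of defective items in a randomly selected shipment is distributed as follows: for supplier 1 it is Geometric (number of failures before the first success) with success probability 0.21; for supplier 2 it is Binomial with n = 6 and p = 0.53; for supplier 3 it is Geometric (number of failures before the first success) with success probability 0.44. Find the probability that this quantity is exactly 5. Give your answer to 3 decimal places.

Conditional on each supplier, P(X = 5): 1: 0.0646182; 2: 0.117931; 3: 0.0242322.
By total probability, P(X = 5) = 0.17·0.0646182 + 0.53·0.117931 + 0.3·0.0242322 = 0.0807582.

0.081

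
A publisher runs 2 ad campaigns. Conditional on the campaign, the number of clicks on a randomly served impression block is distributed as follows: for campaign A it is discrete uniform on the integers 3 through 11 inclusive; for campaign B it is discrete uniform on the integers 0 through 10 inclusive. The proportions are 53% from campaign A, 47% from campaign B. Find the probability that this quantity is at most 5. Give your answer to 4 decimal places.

Conditional on each campaign, P(X ≤ 5): A: 0.333333; B: 0.545455.
By total probability, P(X ≤ 5) = 0.53·0.333333 + 0.47·0.545455 = 0.43303.

0.4330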